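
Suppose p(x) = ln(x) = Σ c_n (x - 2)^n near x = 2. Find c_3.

c_3 = p′′′(2)/3! = 1/24.

1/24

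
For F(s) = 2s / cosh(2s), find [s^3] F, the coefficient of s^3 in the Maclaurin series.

-4

Divide the numerator series by the denominator series (power-series long division).
F(0) = 0
F′(0) = 2
F′′(0) = 0
F′′′(0) = -24
So c_3 = F′′′(0)/3! = -4.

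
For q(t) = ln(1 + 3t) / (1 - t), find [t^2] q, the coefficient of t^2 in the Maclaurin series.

Write out both Maclaurin series and multiply, keeping only the needed powers.
[t^0] = 0;  [t^1] = 3;  [t^2] = -3/2.
So c_2 = q′′(0)/2! = -3/2.

-3/2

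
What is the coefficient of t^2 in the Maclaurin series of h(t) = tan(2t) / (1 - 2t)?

Expand each factor separately, then convolve coefficients.
h(0) = 0
h′(0) = 2
h′′(0) = 8
The Taylor polynomial is Σ h^(k)(0)/k! · t^k.

4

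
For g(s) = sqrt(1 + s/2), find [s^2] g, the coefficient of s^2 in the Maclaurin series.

-1/32

[s^0] = 1;  [s^1] = 1/4;  [s^2] = -1/32.
So c_2 = g′′(0)/2! = -1/32.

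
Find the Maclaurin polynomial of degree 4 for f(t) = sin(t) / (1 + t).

-5*t^4/6 + 5*t^3/6 - t^2 + t

Multiply the two series term by term and collect like powers.
f(0) = 0
f′(0) = 1
f′′(0) = -2
f′′′(0) = 5
f^(4)(0) = -20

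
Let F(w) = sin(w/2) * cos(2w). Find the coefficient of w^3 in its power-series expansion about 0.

Multiply the two series term by term and collect like powers.
F(0) = 0
F′(0) = 1/2
F′′(0) = 0
F′′′(0) = -49/8
Dividing each by k! gives the coefficients c_0, ..., c_3.

-49/48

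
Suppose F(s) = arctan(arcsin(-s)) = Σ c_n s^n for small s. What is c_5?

Compose series: expand the inner function first, then feed it into the outer expansion.
[s^0] = 0;  [s^1] = -1;  [s^2] = 0;  [s^3] = 1/6;  [s^4] = 0;  [s^5] = -13/120.
So c_5 = F^(5)(0)/5! = -13/120.

-13/120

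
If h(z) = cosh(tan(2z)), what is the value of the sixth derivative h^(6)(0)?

Substitute the inner expansion into the outer series and collect powers.
The coefficient of z^6 in the expansion is 236/15, so h^(6)(0) = 6! * (236/15) = 11328.

11328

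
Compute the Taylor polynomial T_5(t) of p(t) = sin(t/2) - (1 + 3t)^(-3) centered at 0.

19595521*t^5/3840 - 1215*t^4 + 12959*t^3/48 - 54*t^2 + 19*t/2 - 1

Expand each term separately and add.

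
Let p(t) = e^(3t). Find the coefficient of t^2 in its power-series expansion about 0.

Compute the successive derivatives at the expansion point and divide by k!.
p(0) = 1
p′(0) = 3
p′′(0) = 9
So c_2 = p′′(0)/2! = 9/2.

9/2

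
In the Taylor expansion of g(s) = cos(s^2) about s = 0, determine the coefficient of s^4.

c_4 = g^(4)(0)/4! = -1/2.

-1/2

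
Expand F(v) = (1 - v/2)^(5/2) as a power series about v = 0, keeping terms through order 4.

Compute the successive derivatives at the expansion point and divide by k!.
F(0) = 1
F′(0) = -5/4
F′′(0) = 15/16
F′′′(0) = -15/64
F^(4)(0) = -15/256
Dividing each by k! gives the coefficients c_0, ..., c_4.

-5*v^4/2048 - 5*v^3/128 + 15*v^2/32 - 5*v/4 + 1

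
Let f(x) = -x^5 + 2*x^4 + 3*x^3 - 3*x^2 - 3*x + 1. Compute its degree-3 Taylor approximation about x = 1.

(x - 1)^3 + 8*(x - 1)^2 + 3*(x - 1) - 1

[(x - 1)^0] = -1;  [(x - 1)^1] = 3;  [(x - 1)^2] = 8;  [(x - 1)^3] = 1.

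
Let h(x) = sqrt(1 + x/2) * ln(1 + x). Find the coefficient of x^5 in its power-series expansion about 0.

3709/30720

Take the Cauchy product of the two expansions.
h(0) = 0
h′(0) = 1
h′′(0) = -1/2
h′′′(0) = 17/16
h^(4)(0) = -55/16
h^(5)(0) = 3709/256
The Taylor polynomial is Σ h^(k)(0)/k! · x^k.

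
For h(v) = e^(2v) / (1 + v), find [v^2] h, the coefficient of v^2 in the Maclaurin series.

Multiply the two series term by term and collect like powers.
[v^0] = 1;  [v^1] = 1;  [v^2] = 1.

1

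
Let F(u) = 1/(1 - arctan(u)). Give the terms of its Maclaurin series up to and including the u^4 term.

Plug the Maclaurin series of the inner function into that of the outer and collect terms.
F(0) = 1
F′(0) = 1
F′′(0) = 2
F′′′(0) = 4
F^(4)(0) = 8

u^4/3 + 2*u^3/3 + u^2 + u + 1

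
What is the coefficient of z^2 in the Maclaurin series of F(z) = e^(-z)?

1/2

[z^0] = 1;  [z^1] = -1;  [z^2] = 1/2.
So c_2 = F′′(0)/2! = 1/2.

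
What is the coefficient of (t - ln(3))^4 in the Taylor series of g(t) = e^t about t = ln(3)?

g(ln(3)) = 3
g′(ln(3)) = 3
g′′(ln(3)) = 3
g′′′(ln(3)) = 3
g^(4)(ln(3)) = 3
The Taylor polynomial is Σ g^(k)(ln(3))/k! · (t - ln(3))^k.

1/8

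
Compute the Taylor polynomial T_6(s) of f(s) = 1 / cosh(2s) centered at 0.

Divide the numerator series by the denominator series (power-series long division).
[s^0] = 1;  [s^1] = 0;  [s^2] = -2;  [s^3] = 0;  [s^4] = 10/3;  [s^5] = 0;  [s^6] = -244/45.

-244*s^6/45 + 10*s^4/3 - 2*s^2 + 1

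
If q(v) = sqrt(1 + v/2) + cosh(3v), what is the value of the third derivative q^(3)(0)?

Combine the two series term by term.
The coefficient of v^3 in the expansion is 1/128, so q′′′(0) = 3! * (1/128) = 3/64.

3/64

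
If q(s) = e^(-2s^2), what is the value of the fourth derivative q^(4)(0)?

Differentiate repeatedly and evaluate at the center.
From the series, [s^4] q = 2; multiply by 4! = 24 to get 48.

48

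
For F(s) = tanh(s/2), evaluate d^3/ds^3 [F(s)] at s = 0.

-1/4

The coefficient of s^3 in the expansion is -1/24, so F′′′(0) = 3! * (-1/24) = -1/4.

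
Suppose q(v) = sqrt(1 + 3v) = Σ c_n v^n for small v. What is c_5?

q(0) = 1
q′(0) = 3/2
q′′(0) = -9/4
q′′′(0) = 81/8
q^(4)(0) = -1215/16
q^(5)(0) = 25515/32
So c_5 = q^(5)(0)/5! = 1701/256.

1701/256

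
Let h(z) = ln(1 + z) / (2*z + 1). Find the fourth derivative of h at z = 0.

Multiply the numerator's expansion by the denominator's geometric series.
The coefficient of z^4 in the expansion is -131/12, so h^(4)(0) = 4! * (-131/12) = -262.

-262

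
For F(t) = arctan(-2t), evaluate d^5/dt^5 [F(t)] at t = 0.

-768

The coefficient of t^5 in the expansion is -32/5, so F^(5)(0) = 5! * (-32/5) = -768.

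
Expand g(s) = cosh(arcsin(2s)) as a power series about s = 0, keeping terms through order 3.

2*s^2 + 1

Let u equal the inner series; expand the outer function in u and truncate.
[s^0] = 1;  [s^1] = 0;  [s^2] = 2;  [s^3] = 0.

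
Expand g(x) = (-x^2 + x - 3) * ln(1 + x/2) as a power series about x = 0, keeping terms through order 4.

Distribute the polynomial across the series and collect like powers.
g(0) = 0
g′(0) = -3/2
g′′(0) = 7/4
g′′′(0) = -9/2
g^(4)(0) = 41/8

41*x^4/192 - 3*x^3/4 + 7*x^2/8 - 3*x/2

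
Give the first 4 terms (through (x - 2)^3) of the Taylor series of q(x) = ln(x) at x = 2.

(x - 2)^3/24 - (x - 2)^2/8 + (x - 2)/2 + ln(2)

Compute the successive derivatives at the expansion point and divide by k!.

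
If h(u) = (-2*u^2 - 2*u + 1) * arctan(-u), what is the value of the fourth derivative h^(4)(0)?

-16

Distribute the polynomial across the series and collect like powers.
The coefficient of u^4 in the expansion is -2/3, so h^(4)(0) = 4! * (-2/3) = -16.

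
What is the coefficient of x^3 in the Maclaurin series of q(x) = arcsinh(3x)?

-9/2

Compute the successive derivatives at the expansion point and divide by k!.
[x^0] = 0;  [x^1] = 3;  [x^2] = 0;  [x^3] = -9/2.
So c_3 = q′′′(0)/3! = -9/2.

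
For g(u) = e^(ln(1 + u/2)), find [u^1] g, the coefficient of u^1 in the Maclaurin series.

Plug the Maclaurin series of the inner function into that of the outer and collect terms.
[u^0] = 1;  [u^1] = 1/2.

1/2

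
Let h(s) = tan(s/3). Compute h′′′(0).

The coefficient of s^3 in the expansion is 1/81, so h′′′(0) = 3! * (1/81) = 2/27.

2/27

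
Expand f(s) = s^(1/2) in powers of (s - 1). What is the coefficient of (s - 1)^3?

1/16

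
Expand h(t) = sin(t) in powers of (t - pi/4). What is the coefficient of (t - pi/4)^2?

h(pi/4) = sqrt(2)/2
h′(pi/4) = sqrt(2)/2
h′′(pi/4) = -sqrt(2)/2
So c_2 = h′′(pi/4)/2! = -sqrt(2)/4.

-sqrt(2)/4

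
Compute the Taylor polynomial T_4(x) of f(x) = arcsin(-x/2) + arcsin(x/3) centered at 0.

Add the two expansions coefficient-wise.
f(0) = 0
f′(0) = -1/6
f′′(0) = 0
f′′′(0) = -19/216
f^(4)(0) = 0
The Taylor polynomial is Σ f^(k)(0)/k! · x^k.

-19*x^3/1296 - x/6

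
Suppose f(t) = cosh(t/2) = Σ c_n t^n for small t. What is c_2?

1/8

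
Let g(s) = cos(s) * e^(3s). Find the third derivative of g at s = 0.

Write out both Maclaurin series and multiply, keeping only the needed powers.
From the series, [s^3] g = 3; multiply by 3! = 6 to get 18.

18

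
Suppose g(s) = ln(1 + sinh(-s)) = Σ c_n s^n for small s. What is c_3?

Plug the Maclaurin series of the inner function into that of the outer and collect terms.
g(0) = 0
g′(0) = -1
g′′(0) = -1
g′′′(0) = -3

-1/2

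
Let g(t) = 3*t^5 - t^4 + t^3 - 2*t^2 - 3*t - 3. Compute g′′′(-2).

774

Apply the Taylor formula c_k = f^(k)(a)/k!.
From the series, [(t + 2)^3] g = 129; multiply by 3! = 6 to get 774.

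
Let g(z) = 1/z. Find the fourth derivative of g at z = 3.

From the series, [(z - 3)^4] g = 1/243; multiply by 4! = 24 to get 8/81.

8/81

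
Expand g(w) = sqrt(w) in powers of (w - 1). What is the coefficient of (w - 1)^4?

c_4 = g^(4)(1)/4! = -5/128.

-5/128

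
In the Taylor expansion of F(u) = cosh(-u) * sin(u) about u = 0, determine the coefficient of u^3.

Take the Cauchy product of the two expansions.

1/3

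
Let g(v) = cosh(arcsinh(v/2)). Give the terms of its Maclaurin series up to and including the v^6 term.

Plug the Maclaurin series of the inner function into that of the outer and collect terms.
g(0) = 1
g′(0) = 0
g′′(0) = 1/4
g′′′(0) = 0
g^(4)(0) = -3/16
g^(5)(0) = 0
g^(6)(0) = 45/64

v^6/1024 - v^4/128 + v^2/8 + 1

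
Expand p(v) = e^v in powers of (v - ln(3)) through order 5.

(v - ln(3))^5/40 + (v - ln(3))^4/8 + (v - ln(3))^3/2 + 3*(v - ln(3))^2/2 + 3*(v - ln(3)) + 3

Compute the successive derivatives at the expansion point and divide by k!.
p(ln(3)) = 3
p′(ln(3)) = 3
p′′(ln(3)) = 3
p′′′(ln(3)) = 3
p^(4)(ln(3)) = 3
p^(5)(ln(3)) = 3
Dividing each by k! gives the coefficients c_0, ..., c_5.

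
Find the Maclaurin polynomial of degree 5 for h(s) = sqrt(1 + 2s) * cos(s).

2*s^5/3 - s^4/3 - s^2 + s + 1

Write out both Maclaurin series and multiply, keeping only the needed powers.
[s^0] = 1;  [s^1] = 1;  [s^2] = -1;  [s^3] = 0;  [s^4] = -1/3;  [s^5] = 2/3.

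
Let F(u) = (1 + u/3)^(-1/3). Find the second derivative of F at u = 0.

4/81

The coefficient of u^2 in the expansion is 2/81, so F′′(0) = 2! * (2/81) = 4/81.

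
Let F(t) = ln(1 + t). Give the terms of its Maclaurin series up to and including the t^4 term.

Use the known series and substitute for the argument.

-t^4/4 + t^3/3 - t^2/2 + t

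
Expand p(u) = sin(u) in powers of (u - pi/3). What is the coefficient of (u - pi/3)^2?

-sqrt(3)/4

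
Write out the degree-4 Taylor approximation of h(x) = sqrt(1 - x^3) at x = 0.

h(0) = 1
h′(0) = 0
h′′(0) = 0
h′′′(0) = -3
h^(4)(0) = 0
The Taylor polynomial is Σ h^(k)(0)/k! · x^k.

1 - x^3/2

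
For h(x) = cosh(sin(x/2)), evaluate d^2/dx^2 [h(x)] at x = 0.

Plug the Maclaurin series of the inner function into that of the outer and collect terms.
The coefficient of x^2 in the expansion is 1/8, so h′′(0) = 2! * (1/8) = 1/4.

1/4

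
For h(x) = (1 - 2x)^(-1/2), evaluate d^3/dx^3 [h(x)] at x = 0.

From the series, [x^3] h = 5/2; multiply by 3! = 6 to get 15.

15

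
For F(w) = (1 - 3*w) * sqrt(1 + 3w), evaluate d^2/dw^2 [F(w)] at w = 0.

-45/4

Distribute the polynomial across the series and collect like powers.
From the series, [w^2] F = -45/8; multiply by 2! = 2 to get -45/4.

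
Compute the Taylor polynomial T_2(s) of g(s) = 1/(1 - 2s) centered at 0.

4*s^2 + 2*s + 1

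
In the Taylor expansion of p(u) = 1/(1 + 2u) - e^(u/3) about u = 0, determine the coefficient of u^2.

71/18

Combine the two series term by term.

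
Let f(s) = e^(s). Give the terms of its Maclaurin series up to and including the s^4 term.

Compute the successive derivatives at the expansion point and divide by k!.
f(0) = 1
f′(0) = 1
f′′(0) = 1
f′′′(0) = 1
f^(4)(0) = 1

s^4/24 + s^3/6 + s^2/2 + s + 1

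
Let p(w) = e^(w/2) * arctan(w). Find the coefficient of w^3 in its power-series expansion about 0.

Expand each factor separately, then convolve coefficients.
p(0) = 0
p′(0) = 1
p′′(0) = 1
p′′′(0) = -5/4
Dividing each by k! gives the coefficients c_0, ..., c_3.

-5/24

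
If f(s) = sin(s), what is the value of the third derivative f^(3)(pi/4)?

-sqrt(2)/2

The coefficient of (s - pi/4)^3 in the expansion is -sqrt(2)/12, so f′′′(pi/4) = 3! * (-sqrt(2)/12) = -sqrt(2)/2.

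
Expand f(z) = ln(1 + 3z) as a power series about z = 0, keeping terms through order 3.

9*z^3 - 9*z^2/2 + 3*z

f(0) = 0
f′(0) = 3
f′′(0) = -9
f′′′(0) = 54
Then c_k = f^(k)(0)/k! gives each Taylor coefficient.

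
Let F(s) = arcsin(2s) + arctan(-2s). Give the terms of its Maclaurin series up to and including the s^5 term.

Add the two expansions coefficient-wise.
F(0) = 0
F′(0) = 0
F′′(0) = 0
F′′′(0) = 24
F^(4)(0) = 0
F^(5)(0) = -480

-4*s^5 + 4*s^3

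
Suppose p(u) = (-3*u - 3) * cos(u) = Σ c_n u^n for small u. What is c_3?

3/2

Multiply each power in the prefactor through the base expansion.
p(0) = -3
p′(0) = -3
p′′(0) = 3
p′′′(0) = 9
The Taylor polynomial is Σ p^(k)(0)/k! · u^k.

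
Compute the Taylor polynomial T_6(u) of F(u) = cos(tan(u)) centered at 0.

-97*u^6/720 - 7*u^4/24 - u^2/2 + 1

Substitute the inner expansion into the outer series and collect powers.
F(0) = 1
F′(0) = 0
F′′(0) = -1
F′′′(0) = 0
F^(4)(0) = -7
F^(5)(0) = 0
F^(6)(0) = -97
Then c_k = F^(k)(0)/k! gives each Taylor coefficient.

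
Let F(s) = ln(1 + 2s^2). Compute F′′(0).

4

Use the known series and substitute for the argument.
From the series, [s^2] F = 2; multiply by 2! = 2 to get 4.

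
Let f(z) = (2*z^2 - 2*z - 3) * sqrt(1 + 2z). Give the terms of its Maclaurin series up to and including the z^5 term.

-3*z^5/8 - z^4/8 + 3*z^3/2 + 3*z^2/2 - 5*z - 3

Shift and add copies of the series according to the polynomial's terms.
f(0) = -3
f′(0) = -5
f′′(0) = 3
f′′′(0) = 9
f^(4)(0) = -3
f^(5)(0) = -45
The Taylor polynomial is Σ f^(k)(0)/k! · z^k.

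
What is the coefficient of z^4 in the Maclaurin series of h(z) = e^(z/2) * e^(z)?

Multiply the two series term by term and collect like powers.
h(0) = 1
h′(0) = 3/2
h′′(0) = 9/4
h′′′(0) = 27/8
h^(4)(0) = 81/16
So c_4 = h^(4)(0)/4! = 27/128.

27/128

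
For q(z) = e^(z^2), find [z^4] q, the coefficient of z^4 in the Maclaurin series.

Apply the Taylor formula c_k = f^(k)(a)/k!.
So c_4 = q^(4)(0)/4! = 1/2.

1/2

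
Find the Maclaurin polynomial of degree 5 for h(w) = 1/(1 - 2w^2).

4*w^4 + 2*w^2 + 1

h(0) = 1
h′(0) = 0
h′′(0) = 4
h′′′(0) = 0
h^(4)(0) = 96
h^(5)(0) = 0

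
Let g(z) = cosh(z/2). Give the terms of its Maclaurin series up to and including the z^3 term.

[z^0] = 1;  [z^1] = 0;  [z^2] = 1/8;  [z^3] = 0.

z^2/8 + 1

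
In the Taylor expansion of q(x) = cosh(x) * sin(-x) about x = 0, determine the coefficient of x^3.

Multiply the two series term by term and collect like powers.
q(0) = 0
q′(0) = -1
q′′(0) = 0
q′′′(0) = -2
So c_3 = q′′′(0)/3! = -1/3.

-1/3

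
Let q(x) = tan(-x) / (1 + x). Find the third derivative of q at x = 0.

-8

Take the Cauchy product of the two expansions.
From the series, [x^3] q = -4/3; multiply by 3! = 6 to get -8.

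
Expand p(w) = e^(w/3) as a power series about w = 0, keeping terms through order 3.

p(0) = 1
p′(0) = 1/3
p′′(0) = 1/9
p′′′(0) = 1/27
The Taylor polynomial is Σ p^(k)(0)/k! · w^k.

w^3/162 + w^2/18 + w/3 + 1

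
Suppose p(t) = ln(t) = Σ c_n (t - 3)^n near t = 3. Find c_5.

p(3) = ln(3)
p′(3) = 1/3
p′′(3) = -1/9
p′′′(3) = 2/27
p^(4)(3) = -2/27
p^(5)(3) = 8/81
So c_5 = p^(5)(3)/5! = 1/1215.

1/1215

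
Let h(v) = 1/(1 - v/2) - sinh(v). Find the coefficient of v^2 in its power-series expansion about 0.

Expand each term separately and add.
h(0) = 1
h′(0) = -1/2
h′′(0) = 1/2
The Taylor polynomial is Σ h^(k)(0)/k! · v^k.

1/4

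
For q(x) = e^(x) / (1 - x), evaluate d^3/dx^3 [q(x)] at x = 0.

16

Write out both Maclaurin series and multiply, keeping only the needed powers.
From the series, [x^3] q = 8/3; multiply by 3! = 6 to get 16.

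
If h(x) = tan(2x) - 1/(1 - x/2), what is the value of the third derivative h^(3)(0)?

Add the two expansions coefficient-wise.
The coefficient of x^3 in the expansion is 61/24, so h′′′(0) = 3! * (61/24) = 61/4.

61/4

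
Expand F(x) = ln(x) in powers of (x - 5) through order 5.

Use the known series and substitute for the argument.

(x - 5)^5/15625 - (x - 5)^4/2500 + (x - 5)^3/375 - (x - 5)^2/50 + (x - 5)/5 + ln(5)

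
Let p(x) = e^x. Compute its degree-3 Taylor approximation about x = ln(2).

(x - ln(2))^3/3 + (x - ln(2))^2 + 2*(x - ln(2)) + 2

Compute the successive derivatives at the expansion point and divide by k!.
p(ln(2)) = 2
p′(ln(2)) = 2
p′′(ln(2)) = 2
p′′′(ln(2)) = 2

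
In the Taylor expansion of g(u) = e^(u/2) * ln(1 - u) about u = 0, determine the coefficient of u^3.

-17/24

Multiply the two series term by term and collect like powers.
g(0) = 0
g′(0) = -1
g′′(0) = -2
g′′′(0) = -17/4
The Taylor polynomial is Σ g^(k)(0)/k! · u^k.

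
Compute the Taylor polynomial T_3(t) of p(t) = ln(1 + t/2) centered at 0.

t^3/24 - t^2/8 + t/2

Apply the Taylor formula c_k = f^(k)(a)/k!.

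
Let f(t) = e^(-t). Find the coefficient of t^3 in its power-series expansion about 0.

-1/6

Compute the successive derivatives at the expansion point and divide by k!.
[t^0] = 1;  [t^1] = -1;  [t^2] = 1/2;  [t^3] = -1/6.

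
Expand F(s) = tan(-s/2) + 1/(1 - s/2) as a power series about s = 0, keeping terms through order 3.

Combine the two series term by term.
F(0) = 1
F′(0) = 0
F′′(0) = 1/2
F′′′(0) = 1/2

s^3/12 + s^2/4 + 1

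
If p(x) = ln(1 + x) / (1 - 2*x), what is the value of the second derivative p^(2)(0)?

3

Expand 1/(denominator) as a geometric series and multiply by the numerator's series.
The coefficient of x^2 in the expansion is 3/2, so p′′(0) = 2! * (3/2) = 3.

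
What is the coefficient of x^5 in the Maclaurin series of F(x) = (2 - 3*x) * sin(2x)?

8/15

Distribute the polynomial across the series and collect like powers.
F(0) = 0
F′(0) = 4
F′′(0) = -12
F′′′(0) = -16
F^(4)(0) = 96
F^(5)(0) = 64
So c_5 = F^(5)(0)/5! = 8/15.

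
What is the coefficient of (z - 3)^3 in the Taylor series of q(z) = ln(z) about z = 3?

q(3) = ln(3)
q′(3) = 1/3
q′′(3) = -1/9
q′′′(3) = 2/27
So c_3 = q′′′(3)/3! = 1/81.

1/81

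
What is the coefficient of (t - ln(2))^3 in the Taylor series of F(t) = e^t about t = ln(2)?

Use the known series and substitute for the argument.
F(ln(2)) = 2
F′(ln(2)) = 2
F′′(ln(2)) = 2
F′′′(ln(2)) = 2

1/3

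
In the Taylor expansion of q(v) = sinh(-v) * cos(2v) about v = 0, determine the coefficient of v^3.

11/6

Expand each factor separately, then convolve coefficients.
[v^0] = 0;  [v^1] = -1;  [v^2] = 0;  [v^3] = 11/6.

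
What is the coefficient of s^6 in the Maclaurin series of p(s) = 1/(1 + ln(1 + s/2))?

Substitute the inner expansion into the outer series and collect powers.
p(0) = 1
p′(0) = -1/2
p′′(0) = 3/4
p′′′(0) = -7/4
p^(4)(0) = 11/2
p^(5)(0) = -347/16
p^(6)(0) = 3289/32

3289/23040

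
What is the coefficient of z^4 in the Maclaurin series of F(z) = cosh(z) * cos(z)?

Write out both Maclaurin series and multiply, keeping only the needed powers.
F(0) = 1
F′(0) = 0
F′′(0) = 0
F′′′(0) = 0
F^(4)(0) = -4

-1/6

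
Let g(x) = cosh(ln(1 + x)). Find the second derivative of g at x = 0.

1

Plug the Maclaurin series of the inner function into that of the outer and collect terms.
The coefficient of x^2 in the expansion is 1/2, so g′′(0) = 2! * (1/2) = 1.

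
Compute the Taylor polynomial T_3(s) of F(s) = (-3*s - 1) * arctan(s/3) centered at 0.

s^3/81 - s^2 - s/3

Shift and add copies of the series according to the polynomial's terms.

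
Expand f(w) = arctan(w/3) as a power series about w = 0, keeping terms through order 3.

-w^3/81 + w/3

Use the known series and substitute for the argument.
[w^0] = 0;  [w^1] = 1/3;  [w^2] = 0;  [w^3] = -1/81.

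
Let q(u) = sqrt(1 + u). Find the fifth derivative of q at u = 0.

105/32

From the series, [u^5] q = 7/256; multiply by 5! = 120 to get 105/32.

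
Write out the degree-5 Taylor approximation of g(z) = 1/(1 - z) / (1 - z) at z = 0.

Multiply the two series term by term and collect like powers.
g(0) = 1
g′(0) = 2
g′′(0) = 6
g′′′(0) = 24
g^(4)(0) = 120
g^(5)(0) = 720

6*z^5 + 5*z^4 + 4*z^3 + 3*z^2 + 2*z + 1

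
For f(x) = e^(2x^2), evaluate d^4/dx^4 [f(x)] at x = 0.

The coefficient of x^4 in the expansion is 2, so f^(4)(0) = 4! * (2) = 48.

48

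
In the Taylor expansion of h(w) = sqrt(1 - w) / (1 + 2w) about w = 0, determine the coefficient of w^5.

-10035/256

Multiply the two series term by term and collect like powers.
[w^0] = 1;  [w^1] = -5/2;  [w^2] = 39/8;  [w^3] = -157/16;  [w^4] = 2507/128;  [w^5] = -10035/256.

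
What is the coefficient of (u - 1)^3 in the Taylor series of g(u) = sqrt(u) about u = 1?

Use the known series and substitute for the argument.
[(u - 1)^0] = 1;  [(u - 1)^1] = 1/2;  [(u - 1)^2] = -1/8;  [(u - 1)^3] = 1/16.
So c_3 = g′′′(1)/3! = 1/16.

1/16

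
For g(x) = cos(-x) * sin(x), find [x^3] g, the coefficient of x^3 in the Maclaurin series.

-2/3

Take the Cauchy product of the two expansions.
g(0) = 0
g′(0) = 1
g′′(0) = 0
g′′′(0) = -4
So c_3 = g′′′(0)/3! = -2/3.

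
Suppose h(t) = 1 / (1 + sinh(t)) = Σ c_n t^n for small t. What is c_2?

1

Write 1/(1+u) = 1 - u + u^2 - u^3 + ... and substitute the series for u.
[t^0] = 1;  [t^1] = -1;  [t^2] = 1.
So c_2 = h′′(0)/2! = 1.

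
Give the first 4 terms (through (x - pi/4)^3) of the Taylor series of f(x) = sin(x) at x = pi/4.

f(pi/4) = sqrt(2)/2
f′(pi/4) = sqrt(2)/2
f′′(pi/4) = -sqrt(2)/2
f′′′(pi/4) = -sqrt(2)/2
The Taylor polynomial is Σ f^(k)(pi/4)/k! · (x - pi/4)^k.

-sqrt(2)*(x - pi/4)^3/12 - sqrt(2)*(x - pi/4)^2/4 + sqrt(2)*(x - pi/4)/2 + sqrt(2)/2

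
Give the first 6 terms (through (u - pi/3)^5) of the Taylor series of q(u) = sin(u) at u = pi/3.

(u - pi/3)^5/240 + sqrt(3)*(u - pi/3)^4/48 - (u - pi/3)^3/12 - sqrt(3)*(u - pi/3)^2/4 + (u - pi/3)/2 + sqrt(3)/2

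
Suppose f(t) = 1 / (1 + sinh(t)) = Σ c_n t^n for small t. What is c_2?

Use the geometric series for the reciprocal, then substitute.
f(0) = 1
f′(0) = -1
f′′(0) = 2
So c_2 = f′′(0)/2! = 1.

1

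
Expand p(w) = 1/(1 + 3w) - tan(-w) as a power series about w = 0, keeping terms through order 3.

-80*w^3/3 + 9*w^2 - 2*w + 1

Add the two expansions coefficient-wise.
p(0) = 1
p′(0) = -2
p′′(0) = 18
p′′′(0) = -160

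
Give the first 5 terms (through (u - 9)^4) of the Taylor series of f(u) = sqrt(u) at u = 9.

f(9) = 3
f′(9) = 1/6
f′′(9) = -1/108
f′′′(9) = 1/648
f^(4)(9) = -5/11664
Dividing each by k! gives the coefficients c_0, ..., c_4.

-5*(u - 9)^4/279936 + (u - 9)^3/3888 - (u - 9)^2/216 + (u - 9)/6 + 3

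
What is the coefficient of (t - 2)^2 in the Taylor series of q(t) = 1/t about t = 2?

1/8

q(2) = 1/2
q′(2) = -1/4
q′′(2) = 1/4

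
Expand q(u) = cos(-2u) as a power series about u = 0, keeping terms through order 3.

1 - 2*u^2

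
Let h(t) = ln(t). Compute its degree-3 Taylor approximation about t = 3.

(t - 3)^3/81 - (t - 3)^2/18 + (t - 3)/3 + ln(3)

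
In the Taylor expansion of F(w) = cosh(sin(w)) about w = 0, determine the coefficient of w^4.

-1/8

Substitute the inner expansion into the outer series and collect powers.
F(0) = 1
F′(0) = 0
F′′(0) = 1
F′′′(0) = 0
F^(4)(0) = -3
So c_4 = F^(4)(0)/4! = -1/8.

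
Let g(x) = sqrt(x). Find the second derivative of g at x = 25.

-1/500

From the series, [(x - 25)^2] g = -1/1000; multiply by 2! = 2 to get -1/500.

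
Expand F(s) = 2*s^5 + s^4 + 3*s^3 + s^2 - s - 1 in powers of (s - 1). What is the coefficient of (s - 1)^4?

11

c_4 = F^(4)(1)/4! = 11.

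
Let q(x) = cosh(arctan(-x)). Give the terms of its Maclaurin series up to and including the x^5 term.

-7*x^4/24 + x^2/2 + 1

Compose series: expand the inner function first, then feed it into the outer expansion.
q(0) = 1
q′(0) = 0
q′′(0) = 1
q′′′(0) = 0
q^(4)(0) = -7
q^(5)(0) = 0
The Taylor polynomial is Σ q^(k)(0)/k! · x^k.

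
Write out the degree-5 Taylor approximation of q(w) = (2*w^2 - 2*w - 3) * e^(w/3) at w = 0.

Multiply each power in the prefactor through the base expansion.
[w^0] = -3;  [w^1] = -3;  [w^2] = 7/6;  [w^3] = 29/54;  [w^4] = 7/72;  [w^5] = 109/9720.

109*w^5/9720 + 7*w^4/72 + 29*w^3/54 + 7*w^2/6 - 3*w - 3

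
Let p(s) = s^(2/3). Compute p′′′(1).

Compute the successive derivatives at the expansion point and divide by k!.
The coefficient of (s - 1)^3 in the expansion is 4/81, so p′′′(1) = 3! * (4/81) = 8/27.

8/27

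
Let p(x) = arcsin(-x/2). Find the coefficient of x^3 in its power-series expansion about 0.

Apply the Taylor formula c_k = f^(k)(a)/k!.
[x^0] = 0;  [x^1] = -1/2;  [x^2] = 0;  [x^3] = -1/48.

-1/48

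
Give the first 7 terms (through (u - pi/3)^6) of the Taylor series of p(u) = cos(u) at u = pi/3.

-(u - pi/3)^6/1440 - sqrt(3)*(u - pi/3)^5/240 + (u - pi/3)^4/48 + sqrt(3)*(u - pi/3)^3/12 - (u - pi/3)^2/4 - sqrt(3)*(u - pi/3)/2 + 1/2

p(pi/3) = 1/2
p′(pi/3) = -sqrt(3)/2
p′′(pi/3) = -1/2
p′′′(pi/3) = sqrt(3)/2
p^(4)(pi/3) = 1/2
p^(5)(pi/3) = -sqrt(3)/2
p^(6)(pi/3) = -1/2
The Taylor polynomial is Σ p^(k)(pi/3)/k! · (u - pi/3)^k.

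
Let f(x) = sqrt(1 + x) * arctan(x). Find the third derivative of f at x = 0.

Write out both Maclaurin series and multiply, keeping only the needed powers.
From the series, [x^3] f = -11/24; multiply by 3! = 6 to get -11/4.

-11/4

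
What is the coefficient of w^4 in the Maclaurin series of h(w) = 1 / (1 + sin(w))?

Write 1/(1+u) = 1 - u + u^2 - u^3 + ... and substitute the series for u.
So c_4 = h^(4)(0)/4! = 2/3.

2/3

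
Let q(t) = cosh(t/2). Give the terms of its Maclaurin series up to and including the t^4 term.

q(0) = 1
q′(0) = 0
q′′(0) = 1/4
q′′′(0) = 0
q^(4)(0) = 1/16

t^4/384 + t^2/8 + 1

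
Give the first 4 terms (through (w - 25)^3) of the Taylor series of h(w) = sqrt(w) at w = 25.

(w - 25)^3/50000 - (w - 25)^2/1000 + (w - 25)/10 + 5

h(25) = 5
h′(25) = 1/10
h′′(25) = -1/500
h′′′(25) = 3/25000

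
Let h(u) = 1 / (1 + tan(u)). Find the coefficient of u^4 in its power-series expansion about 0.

Expand as Σ (-1)^k u^k with u equal to the inner function's series.
h(0) = 1
h′(0) = -1
h′′(0) = 2
h′′′(0) = -8
h^(4)(0) = 40

5/3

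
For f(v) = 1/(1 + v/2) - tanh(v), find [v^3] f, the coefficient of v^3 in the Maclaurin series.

Combine the two series term by term.
f(0) = 1
f′(0) = -3/2
f′′(0) = 1/2
f′′′(0) = 5/4
Then c_k = f^(k)(0)/k! gives each Taylor coefficient.

5/24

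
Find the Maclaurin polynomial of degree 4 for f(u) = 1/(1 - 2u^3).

2*u^3 + 1

Apply the Taylor formula c_k = f^(k)(a)/k!.
f(0) = 1
f′(0) = 0
f′′(0) = 0
f′′′(0) = 12
f^(4)(0) = 0
Then c_k = f^(k)(0)/k! gives each Taylor coefficient.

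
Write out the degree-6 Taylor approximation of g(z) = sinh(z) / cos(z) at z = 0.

Invert the denominator's series and multiply.
[z^0] = 0;  [z^1] = 1;  [z^2] = 0;  [z^3] = 2/3;  [z^4] = 0;  [z^5] = 3/10;  [z^6] = 0.

3*z^5/10 + 2*z^3/3 + z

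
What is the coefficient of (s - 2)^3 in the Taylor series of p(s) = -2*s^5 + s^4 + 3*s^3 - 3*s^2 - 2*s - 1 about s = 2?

p(2) = -41
p′(2) = -106
p′′(2) = -242
p′′′(2) = -414
The Taylor polynomial is Σ p^(k)(2)/k! · (s - 2)^k.

-69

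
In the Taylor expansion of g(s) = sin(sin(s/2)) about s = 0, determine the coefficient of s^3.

Substitute the inner expansion into the outer series and collect powers.
[s^0] = 0;  [s^1] = 1/2;  [s^2] = 0;  [s^3] = -1/24.

-1/24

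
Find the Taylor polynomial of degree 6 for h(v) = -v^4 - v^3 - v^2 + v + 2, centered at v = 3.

-(v - 3)^4 - 13*(v - 3)^3 - 64*(v - 3)^2 - 140*(v - 3) - 112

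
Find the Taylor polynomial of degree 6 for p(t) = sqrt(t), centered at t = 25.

Apply the Taylor formula c_k = f^(k)(a)/k!.
p(25) = 5
p′(25) = 1/10
p′′(25) = -1/500
p′′′(25) = 3/25000
p^(4)(25) = -3/250000
p^(5)(25) = 21/12500000
p^(6)(25) = -189/625000000

-21*(t - 25)^6/50000000000 + 7*(t - 25)^5/500000000 - (t - 25)^4/2000000 + (t - 25)^3/50000 - (t - 25)^2/1000 + (t - 25)/10 + 5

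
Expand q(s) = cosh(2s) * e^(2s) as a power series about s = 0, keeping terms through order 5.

Take the Cauchy product of the two expansions.
[s^0] = 1;  [s^1] = 2;  [s^2] = 4;  [s^3] = 16/3;  [s^4] = 16/3;  [s^5] = 64/15.

64*s^5/15 + 16*s^4/3 + 16*s^3/3 + 4*s^2 + 2*s + 1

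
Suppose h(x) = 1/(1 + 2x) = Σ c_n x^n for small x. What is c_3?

Compute the successive derivatives at the expansion point and divide by k!.
h(0) = 1
h′(0) = -2
h′′(0) = 8
h′′′(0) = -48
The Taylor polynomial is Σ h^(k)(0)/k! · x^k.

-8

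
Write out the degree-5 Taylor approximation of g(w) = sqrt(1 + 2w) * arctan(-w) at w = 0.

Expand each factor separately, then convolve coefficients.
g(0) = 0
g′(0) = -1
g′′(0) = -2
g′′′(0) = 5
g^(4)(0) = -4
g^(5)(0) = 31

31*w^5/120 - w^4/6 + 5*w^3/6 - w^2 - w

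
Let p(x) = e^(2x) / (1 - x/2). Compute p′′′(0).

Write out both Maclaurin series and multiply, keeping only the needed powers.
The coefficient of x^3 in the expansion is 71/24, so p′′′(0) = 3! * (71/24) = 71/4.

71/4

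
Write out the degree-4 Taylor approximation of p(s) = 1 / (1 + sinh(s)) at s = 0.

Expand as Σ (-1)^k u^k with u equal to the inner function's series.
p(0) = 1
p′(0) = -1
p′′(0) = 2
p′′′(0) = -7
p^(4)(0) = 32

4*s^4/3 - 7*s^3/6 + s^2 - s + 1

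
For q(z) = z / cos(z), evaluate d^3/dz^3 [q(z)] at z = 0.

Write the quotient as an unknown series and match coefficients against numerator = denominator · series.
The coefficient of z^3 in the expansion is 1/2, so q′′′(0) = 3! * (1/2) = 3.

3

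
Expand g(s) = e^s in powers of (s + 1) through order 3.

(s + 1)^3*e^(-1)/6 + (s + 1)^2*e^(-1)/2 + (s + 1)*e^(-1) + e^(-1)

g(-1) = e^(-1)
g′(-1) = e^(-1)
g′′(-1) = e^(-1)
g′′′(-1) = e^(-1)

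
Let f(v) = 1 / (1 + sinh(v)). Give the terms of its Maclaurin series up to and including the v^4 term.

Expand as Σ (-1)^k u^k with u equal to the inner function's series.
f(0) = 1
f′(0) = -1
f′′(0) = 2
f′′′(0) = -7
f^(4)(0) = 32

4*v^4/3 - 7*v^3/6 + v^2 - v + 1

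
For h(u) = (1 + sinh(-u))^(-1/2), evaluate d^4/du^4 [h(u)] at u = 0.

Substitute the inner expansion into the outer series and collect powers.
From the series, [u^4] h = 51/128; multiply by 4! = 24 to get 153/16.

153/16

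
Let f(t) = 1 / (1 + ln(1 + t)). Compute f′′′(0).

Expand as Σ (-1)^k u^k with u equal to the inner function's series.
The coefficient of t^3 in the expansion is -7/3, so f′′′(0) = 3! * (-7/3) = -14.

-14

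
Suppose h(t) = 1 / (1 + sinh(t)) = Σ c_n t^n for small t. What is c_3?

Expand as Σ (-1)^k u^k with u equal to the inner function's series.

-7/6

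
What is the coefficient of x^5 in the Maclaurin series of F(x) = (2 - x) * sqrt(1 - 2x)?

Multiply each power in the prefactor through the base expansion.
F(0) = 2
F′(0) = -3
F′′(0) = 0
F′′′(0) = -3
F^(4)(0) = -18
F^(5)(0) = -135
So c_5 = F^(5)(0)/5! = -9/8.

-9/8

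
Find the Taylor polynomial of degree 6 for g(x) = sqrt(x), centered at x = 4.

-21*(x - 4)^6/2097152 + 7*(x - 4)^5/131072 - 5*(x - 4)^4/16384 + (x - 4)^3/512 - (x - 4)^2/64 + (x - 4)/4 + 2

[(x - 4)^0] = 2;  [(x - 4)^1] = 1/4;  [(x - 4)^2] = -1/64;  [(x - 4)^3] = 1/512;  [(x - 4)^4] = -5/16384;  [(x - 4)^5] = 7/131072;  [(x - 4)^6] = -21/2097152.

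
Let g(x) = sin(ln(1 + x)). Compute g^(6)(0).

Substitute the inner expansion into the outer series and collect powers.
The coefficient of x^6 in the expansion is 1/8, so g^(6)(0) = 6! * (1/8) = 90.

90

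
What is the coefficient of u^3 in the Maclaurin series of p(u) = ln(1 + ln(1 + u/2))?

7/48

Let u equal the inner series; expand the outer function in u and truncate.
p(0) = 0
p′(0) = 1/2
p′′(0) = -1/2
p′′′(0) = 7/8
Then c_k = p^(k)(0)/k! gives each Taylor coefficient.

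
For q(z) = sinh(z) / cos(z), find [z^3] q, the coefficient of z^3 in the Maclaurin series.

2/3

Divide the numerator series by the denominator series (power-series long division).
q(0) = 0
q′(0) = 1
q′′(0) = 0
q′′′(0) = 4
Then c_k = q^(k)(0)/k! gives each Taylor coefficient.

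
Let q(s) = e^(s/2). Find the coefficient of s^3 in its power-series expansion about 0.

1/48

Use the known series and substitute for the argument.
q(0) = 1
q′(0) = 1/2
q′′(0) = 1/4
q′′′(0) = 1/8
Dividing each by k! gives the coefficients c_0, ..., c_3.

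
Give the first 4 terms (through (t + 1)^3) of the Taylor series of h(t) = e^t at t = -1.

(t + 1)^3*e^(-1)/6 + (t + 1)^2*e^(-1)/2 + (t + 1)*e^(-1) + e^(-1)

Use the known series and substitute for the argument.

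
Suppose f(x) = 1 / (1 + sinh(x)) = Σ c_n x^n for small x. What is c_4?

4/3

Use the geometric series for the reciprocal, then substitute.
[x^0] = 1;  [x^1] = -1;  [x^2] = 1;  [x^3] = -7/6;  [x^4] = 4/3.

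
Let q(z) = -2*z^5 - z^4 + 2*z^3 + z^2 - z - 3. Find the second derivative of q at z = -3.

938

The coefficient of (z + 3)^2 in the expansion is 469, so q′′(-3) = 2! * (469) = 938.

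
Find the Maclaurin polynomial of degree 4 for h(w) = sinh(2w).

h(0) = 0
h′(0) = 2
h′′(0) = 0
h′′′(0) = 8
h^(4)(0) = 0

4*w^3/3 + 2*w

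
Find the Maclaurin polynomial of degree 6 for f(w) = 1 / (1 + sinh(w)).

77*w^6/45 - 181*w^5/120 + 4*w^4/3 - 7*w^3/6 + w^2 - w + 1

Use the geometric series for the reciprocal, then substitute.
[w^0] = 1;  [w^1] = -1;  [w^2] = 1;  [w^3] = -7/6;  [w^4] = 4/3;  [w^5] = -181/120;  [w^6] = 77/45.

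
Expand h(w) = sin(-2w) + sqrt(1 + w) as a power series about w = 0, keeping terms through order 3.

Combine the two series term by term.

67*w^3/48 - w^2/8 - 3*w/2 + 1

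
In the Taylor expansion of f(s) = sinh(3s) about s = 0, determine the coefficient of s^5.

Differentiate repeatedly and evaluate at the center.
f(0) = 0
f′(0) = 3
f′′(0) = 0
f′′′(0) = 27
f^(4)(0) = 0
f^(5)(0) = 243
So c_5 = f^(5)(0)/5! = 81/40.

81/40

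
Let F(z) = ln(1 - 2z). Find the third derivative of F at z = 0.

-16

The coefficient of z^3 in the expansion is -8/3, so F′′′(0) = 3! * (-8/3) = -16.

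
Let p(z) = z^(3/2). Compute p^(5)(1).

The coefficient of (z - 1)^5 in the expansion is -3/256, so p^(5)(1) = 5! * (-3/256) = -45/32.

-45/32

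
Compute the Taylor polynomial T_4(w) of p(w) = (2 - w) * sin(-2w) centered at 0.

Shift and add copies of the series according to the polynomial's terms.
p(0) = 0
p′(0) = -4
p′′(0) = 4
p′′′(0) = 16
p^(4)(0) = -32
The Taylor polynomial is Σ p^(k)(0)/k! · w^k.

-4*w^4/3 + 8*w^3/3 + 2*w^2 - 4*w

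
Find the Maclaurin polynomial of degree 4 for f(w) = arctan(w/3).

-w^3/81 + w/3

[w^0] = 0;  [w^1] = 1/3;  [w^2] = 0;  [w^3] = -1/81;  [w^4] = 0.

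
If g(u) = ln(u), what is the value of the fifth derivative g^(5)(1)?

24

The coefficient of (u - 1)^5 in the expansion is 1/5, so g^(5)(1) = 5! * (1/5) = 24.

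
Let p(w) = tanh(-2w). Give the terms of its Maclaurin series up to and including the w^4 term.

8*w^3/3 - 2*w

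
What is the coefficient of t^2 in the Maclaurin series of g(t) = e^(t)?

1/2

Use the known series and substitute for the argument.
[t^0] = 1;  [t^1] = 1;  [t^2] = 1/2.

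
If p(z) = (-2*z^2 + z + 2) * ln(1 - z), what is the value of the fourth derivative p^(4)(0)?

4

Shift and add copies of the series according to the polynomial's terms.
The coefficient of z^4 in the expansion is 1/6, so p^(4)(0) = 4! * (1/6) = 4.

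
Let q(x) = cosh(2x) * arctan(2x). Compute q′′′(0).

8

Expand each factor separately, then convolve coefficients.
From the series, [x^3] q = 4/3; multiply by 3! = 6 to get 8.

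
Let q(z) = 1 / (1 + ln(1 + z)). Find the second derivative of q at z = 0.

3

Write 1/(1+u) = 1 - u + u^2 - u^3 + ... and substitute the series for u.
The coefficient of z^2 in the expansion is 3/2, so q′′(0) = 2! * (3/2) = 3.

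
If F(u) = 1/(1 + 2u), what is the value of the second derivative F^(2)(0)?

8

The coefficient of u^2 in the expansion is 4, so F′′(0) = 2! * (4) = 8.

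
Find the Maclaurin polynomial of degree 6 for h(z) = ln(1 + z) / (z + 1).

-49*z^6/20 + 137*z^5/60 - 25*z^4/12 + 11*z^3/6 - 3*z^2/2 + z

Expand 1/(denominator) as a geometric series and multiply by the numerator's series.
h(0) = 0
h′(0) = 1
h′′(0) = -3
h′′′(0) = 11
h^(4)(0) = -50
h^(5)(0) = 274
h^(6)(0) = -1764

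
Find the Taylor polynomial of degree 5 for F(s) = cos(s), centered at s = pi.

F(pi) = -1
F′(pi) = 0
F′′(pi) = 1
F′′′(pi) = 0
F^(4)(pi) = -1
F^(5)(pi) = 0

-(s - pi)^4/24 + (s - pi)^2/2 - 1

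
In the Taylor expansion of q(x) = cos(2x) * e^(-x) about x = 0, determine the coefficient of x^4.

-7/24

Write out both Maclaurin series and multiply, keeping only the needed powers.
q(0) = 1
q′(0) = -1
q′′(0) = -3
q′′′(0) = 11
q^(4)(0) = -7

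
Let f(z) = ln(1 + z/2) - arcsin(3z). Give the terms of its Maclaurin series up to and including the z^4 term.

-z^4/64 - 107*z^3/24 - z^2/8 - 5*z/2

Combine the two series term by term.
f(0) = 0
f′(0) = -5/2
f′′(0) = -1/4
f′′′(0) = -107/4
f^(4)(0) = -3/8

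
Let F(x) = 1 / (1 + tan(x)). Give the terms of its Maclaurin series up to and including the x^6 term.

122*x^6/45 - 32*x^5/15 + 5*x^4/3 - 4*x^3/3 + x^2 - x + 1

Write 1/(1+u) = 1 - u + u^2 - u^3 + ... and substitute the series for u.
F(0) = 1
F′(0) = -1
F′′(0) = 2
F′′′(0) = -8
F^(4)(0) = 40
F^(5)(0) = -256
F^(6)(0) = 1952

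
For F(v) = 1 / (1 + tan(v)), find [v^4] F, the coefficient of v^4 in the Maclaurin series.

Use the geometric series for the reciprocal, then substitute.
[v^0] = 1;  [v^1] = -1;  [v^2] = 1;  [v^3] = -4/3;  [v^4] = 5/3.
So c_4 = F^(4)(0)/4! = 5/3.

5/3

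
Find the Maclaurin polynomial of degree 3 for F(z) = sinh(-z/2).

-z^3/48 - z/2

Differentiate repeatedly and evaluate at the center.
[z^0] = 0;  [z^1] = -1/2;  [z^2] = 0;  [z^3] = -1/48.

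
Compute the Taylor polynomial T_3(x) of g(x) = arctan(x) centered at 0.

-x^3/3 + x

[x^0] = 0;  [x^1] = 1;  [x^2] = 0;  [x^3] = -1/3.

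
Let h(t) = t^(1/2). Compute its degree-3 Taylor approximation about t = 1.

Apply the Taylor formula c_k = f^(k)(a)/k!.

(t - 1)^3/16 - (t - 1)^2/8 + (t - 1)/2 + 1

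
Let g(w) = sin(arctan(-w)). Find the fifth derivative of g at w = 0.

-45

Let u equal the inner series; expand the outer function in u and truncate.
From the series, [w^5] g = -3/8; multiply by 5! = 120 to get -45.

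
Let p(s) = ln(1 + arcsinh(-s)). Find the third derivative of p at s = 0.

-1

Plug the Maclaurin series of the inner function into that of the outer and collect terms.
The coefficient of s^3 in the expansion is -1/6, so p′′′(0) = 3! * (-1/6) = -1.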